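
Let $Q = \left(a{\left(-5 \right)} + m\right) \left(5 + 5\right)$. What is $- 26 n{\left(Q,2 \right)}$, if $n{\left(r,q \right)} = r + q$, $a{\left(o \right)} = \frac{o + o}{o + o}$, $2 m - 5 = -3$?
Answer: $-572$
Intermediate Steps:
$m = 1$ ($m = \frac{5}{2} + \frac{1}{2} \left(-3\right) = \frac{5}{2} - \frac{3}{2} = 1$)
$a{\left(o \right)} = 1$ ($a{\left(o \right)} = \frac{2 o}{2 o} = 2 o \frac{1}{2 o} = 1$)
$Q = 20$ ($Q = \left(1 + 1\right) \left(5 + 5\right) = 2 \cdot 10 = 20$)
$n{\left(r,q \right)} = q + r$
$- 26 n{\left(Q,2 \right)} = - 26 \left(2 + 20\right) = \left(-26\right) 22 = -572$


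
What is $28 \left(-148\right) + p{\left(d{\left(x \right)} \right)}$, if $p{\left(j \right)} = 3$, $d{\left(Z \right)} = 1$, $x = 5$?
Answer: $-4141$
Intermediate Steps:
$28 \left(-148\right) + p{\left(d{\left(x \right)} \right)} = 28 \left(-148\right) + 3 = -4144 + 3 = -4141$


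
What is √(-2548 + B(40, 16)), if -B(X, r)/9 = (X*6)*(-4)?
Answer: 2*√1523 ≈ 78.051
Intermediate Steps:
B(X, r) = 216*X (B(X, r) = -9*X*6*(-4) = -9*6*X*(-4) = -(-216)*X = 216*X)
√(-2548 + B(40, 16)) = √(-2548 + 216*40) = √(-2548 + 8640) = √6092 = 2*√1523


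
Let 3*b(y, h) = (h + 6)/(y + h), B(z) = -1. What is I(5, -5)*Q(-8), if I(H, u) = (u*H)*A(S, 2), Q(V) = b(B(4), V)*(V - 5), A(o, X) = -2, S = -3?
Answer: -1300/27 ≈ -48.148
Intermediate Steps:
b(y, h) = (6 + h)/(3*(h + y)) (b(y, h) = ((h + 6)/(y + h))/3 = ((6 + h)/(h + y))/3 = (6 + h)/(3*(h + y)))
Q(V) = (-5 + V)*(2 + V/3)/(-1 + V) (Q(V) = ((2 + V/3)/(V - 1))*(V - 5) = ((2 + V/3)/(-1 + V))*(-5 + V) = (-5 + V)*(2 + V/3)/(-1 + V))
I(H, u) = -2*H*u (I(H, u) = (u*H)*(-2) = (H*u)*(-2) = -2*H*u)
I(5, -5)*Q(-8) = (-2*5*(-5))*((-5 - 8)*(6 - 8)/(3*(-1 - 8))) = 50*((⅓)*(-13)*(-2)/(-9)) = 50*((⅓)*(-⅑)*(-13)*(-2)) = 50*(-26/27) = -1300/27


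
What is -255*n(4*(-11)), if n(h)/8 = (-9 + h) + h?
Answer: 197880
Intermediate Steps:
n(h) = -72 + 16*h (n(h) = 8*((-9 + h) + h) = 8*(-9 + 2*h) = -72 + 16*h)
-255*n(4*(-11)) = -255*(-72 + 16*(4*(-11))) = -255*(-72 + 16*(-44)) = -255*(-72 - 704) = -255*(-776) = 197880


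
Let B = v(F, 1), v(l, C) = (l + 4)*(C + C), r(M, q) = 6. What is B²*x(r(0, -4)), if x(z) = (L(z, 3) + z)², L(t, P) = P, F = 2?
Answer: 11664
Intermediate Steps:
x(z) = (3 + z)²
v(l, C) = 2*C*(4 + l) (v(l, C) = (4 + l)*(2*C) = 2*C*(4 + l))
B = 12 (B = 2*1*(4 + 2) = 2*1*6 = 12)
B²*x(r(0, -4)) = 12²*(3 + 6)² = 144*9² = 144*81 = 11664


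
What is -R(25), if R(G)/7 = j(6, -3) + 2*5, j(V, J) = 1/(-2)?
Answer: -133/2 ≈ -66.500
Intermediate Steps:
j(V, J) = -1/2 (j(V, J) = 1*(-1/2) = -1/2)
R(G) = 133/2 (R(G) = 7*(-1/2 + 2*5) = 7*(-1/2 + 10) = 7*(19/2) = 133/2)
-R(25) = -1*133/2 = -133/2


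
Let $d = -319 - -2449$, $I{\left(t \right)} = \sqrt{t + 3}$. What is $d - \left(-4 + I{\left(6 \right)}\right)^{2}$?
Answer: $2129$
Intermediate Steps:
$I{\left(t \right)} = \sqrt{3 + t}$
$d = 2130$ ($d = -319 + 2449 = 2130$)
$d - \left(-4 + I{\left(6 \right)}\right)^{2} = 2130 - \left(-4 + \sqrt{3 + 6}\right)^{2} = 2130 - \left(-4 + \sqrt{9}\right)^{2} = 2130 - \left(-4 + 3\right)^{2} = 2130 - \left(-1\right)^{2} = 2130 - 1 = 2129$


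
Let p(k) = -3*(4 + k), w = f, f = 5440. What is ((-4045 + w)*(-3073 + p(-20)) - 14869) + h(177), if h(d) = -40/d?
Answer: -749549728/177 ≈ -4.2347e+6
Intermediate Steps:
w = 5440
p(k) = -12 - 3*k
((-4045 + w)*(-3073 + p(-20)) - 14869) + h(177) = ((-4045 + 5440)*(-3073 + (-12 - 3*(-20))) - 14869) - 40/177 = (1395*(-3073 + (-12 + 60)) - 14869) - 40*1/177 = (1395*(-3073 + 48) - 14869) - 40/177 = (1395*(-3025) - 14869) - 40/177 = (-4219875 - 14869) - 40/177 = -4234744 - 40/177 = -749549728/177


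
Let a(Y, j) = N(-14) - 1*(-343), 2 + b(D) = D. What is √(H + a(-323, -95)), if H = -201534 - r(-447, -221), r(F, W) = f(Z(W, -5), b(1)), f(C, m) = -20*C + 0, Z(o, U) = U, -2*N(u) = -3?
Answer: 3*I*√89462/2 ≈ 448.65*I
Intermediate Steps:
N(u) = 3/2 (N(u) = -½*(-3) = 3/2)
b(D) = -2 + D
a(Y, j) = 689/2 (a(Y, j) = 3/2 - 1*(-343) = 3/2 + 343 = 689/2)
f(C, m) = -20*C
r(F, W) = 100 (r(F, W) = -20*(-5) = 100)
H = -201634 (H = -201534 - 1*100 = -201534 - 100 = -201634)
√(H + a(-323, -95)) = √(-201634 + 689/2) = √(-402579/2) = 3*I*√89462/2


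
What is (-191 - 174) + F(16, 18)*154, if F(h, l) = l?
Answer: 2407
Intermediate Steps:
(-191 - 174) + F(16, 18)*154 = (-191 - 174) + 18*154 = -365 + 2772 = 2407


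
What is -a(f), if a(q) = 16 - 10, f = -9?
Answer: -6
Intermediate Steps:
a(q) = 6
-a(f) = -1*6 = -6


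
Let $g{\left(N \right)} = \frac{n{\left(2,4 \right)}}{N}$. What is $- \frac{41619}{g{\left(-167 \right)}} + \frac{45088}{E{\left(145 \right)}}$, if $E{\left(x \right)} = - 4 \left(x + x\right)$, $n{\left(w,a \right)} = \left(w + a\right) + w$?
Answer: $\frac{1007758997}{1160} \approx 8.6876 \cdot 10^{5}$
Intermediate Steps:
$n{\left(w,a \right)} = a + 2 w$ ($n{\left(w,a \right)} = \left(a + w\right) + w = a + 2 w$)
$E{\left(x \right)} = - 8 x$ ($E{\left(x \right)} = - 4 \cdot 2 x = - 8 x$)
$g{\left(N \right)} = \frac{8}{N}$ ($g{\left(N \right)} = \frac{4 + 2 \cdot 2}{N} = \frac{4 + 4}{N} = \frac{8}{N}$)
$- \frac{41619}{g{\left(-167 \right)}} + \frac{45088}{E{\left(145 \right)}} = - \frac{41619}{8 \frac{1}{-167}} + \frac{45088}{\left(-8\right) 145} = - \frac{41619}{8 \left(- \frac{1}{167}\right)} + \frac{45088}{-1160} = - \frac{41619}{- \frac{8}{167}} + 45088 \left(- \frac{1}{1160}\right) = \left(-41619\right) \left(- \frac{167}{8}\right) - \frac{5636}{145} = \frac{6950373}{8} - \frac{5636}{145} = \frac{1007758997}{1160}$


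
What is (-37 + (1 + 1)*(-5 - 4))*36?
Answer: -1980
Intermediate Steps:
(-37 + (1 + 1)*(-5 - 4))*36 = (-37 + 2*(-9))*36 = (-37 - 18)*36 = -55*36 = -1980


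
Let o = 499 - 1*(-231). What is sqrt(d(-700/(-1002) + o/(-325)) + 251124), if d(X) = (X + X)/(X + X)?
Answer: 35*sqrt(205) ≈ 501.12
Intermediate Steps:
o = 730 (o = 499 + 231 = 730)
d(X) = 1 (d(X) = (2*X)/((2*X)) = (2*X)*(1/(2*X)) = 1)
sqrt(d(-700/(-1002) + o/(-325)) + 251124) = sqrt(1 + 251124) = sqrt(251125) = 35*sqrt(205)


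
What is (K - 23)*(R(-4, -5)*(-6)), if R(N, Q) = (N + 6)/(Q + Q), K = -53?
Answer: -456/5 ≈ -91.200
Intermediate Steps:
R(N, Q) = (6 + N)/(2*Q) (R(N, Q) = (6 + N)/((2*Q)) = (6 + N)*(1/(2*Q)) = (6 + N)/(2*Q))
(K - 23)*(R(-4, -5)*(-6)) = (-53 - 23)*(((½)*(6 - 4)/(-5))*(-6)) = -76*(½)*(-⅕)*2*(-6) = -(-76)*(-6)/5 = -76*6/5 = -456/5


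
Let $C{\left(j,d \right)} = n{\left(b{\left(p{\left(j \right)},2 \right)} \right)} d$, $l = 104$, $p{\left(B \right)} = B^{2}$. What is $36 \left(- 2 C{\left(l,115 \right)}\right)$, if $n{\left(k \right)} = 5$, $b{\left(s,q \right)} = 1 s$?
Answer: $-41400$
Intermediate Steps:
$b{\left(s,q \right)} = s$
$C{\left(j,d \right)} = 5 d$
$36 \left(- 2 C{\left(l,115 \right)}\right) = 36 \left(- 2 \cdot 5 \cdot 115\right) = 36 \left(\left(-2\right) 575\right) = 36 \left(-1150\right) = -41400$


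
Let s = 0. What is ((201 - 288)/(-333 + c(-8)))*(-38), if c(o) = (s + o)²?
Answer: -3306/269 ≈ -12.290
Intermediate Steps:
c(o) = o² (c(o) = (0 + o)² = o²)
((201 - 288)/(-333 + c(-8)))*(-38) = ((201 - 288)/(-333 + (-8)²))*(-38) = -87/(-333 + 64)*(-38) = -87/(-269)*(-38) = -87*(-1/269)*(-38) = (87/269)*(-38) = -3306/269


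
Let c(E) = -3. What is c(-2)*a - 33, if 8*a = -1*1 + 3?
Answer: -135/4 ≈ -33.750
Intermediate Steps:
a = ¼ (a = (-1*1 + 3)/8 = (-1 + 3)/8 = (⅛)*2 = ¼ ≈ 0.25000)
c(-2)*a - 33 = -3*¼ - 33 = -¾ - 33 = -135/4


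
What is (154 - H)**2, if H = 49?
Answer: 11025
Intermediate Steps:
(154 - H)**2 = (154 - 1*49)**2 = (154 - 49)**2 = 105**2 = 11025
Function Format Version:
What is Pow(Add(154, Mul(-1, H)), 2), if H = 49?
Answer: 11025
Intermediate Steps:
Pow(Add(154, Mul(-1, H)), 2) = Pow(Add(154, Mul(-1, 49)), 2) = Pow(Add(154, -49), 2) = Pow(105, 2) = 11025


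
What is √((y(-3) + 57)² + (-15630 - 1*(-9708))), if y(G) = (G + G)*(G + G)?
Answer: 3*√303 ≈ 52.221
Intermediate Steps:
y(G) = 4*G² (y(G) = (2*G)*(2*G) = 4*G²)
√((y(-3) + 57)² + (-15630 - 1*(-9708))) = √((4*(-3)² + 57)² + (-15630 - 1*(-9708))) = √((4*9 + 57)² + (-15630 + 9708)) = √((36 + 57)² - 5922) = √(93² - 5922) = √(8649 - 5922) = √2727 = 3*√303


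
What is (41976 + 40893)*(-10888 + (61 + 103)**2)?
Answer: 1326566952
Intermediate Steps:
(41976 + 40893)*(-10888 + (61 + 103)**2) = 82869*(-10888 + 164**2) = 82869*(-10888 + 26896) = 82869*16008 = 1326566952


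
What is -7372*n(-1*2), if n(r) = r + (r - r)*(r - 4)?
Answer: 14744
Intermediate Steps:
n(r) = r (n(r) = r + 0*(-4 + r) = r + 0 = r)
-7372*n(-1*2) = -(-7372)*2 = -7372*(-2) = 14744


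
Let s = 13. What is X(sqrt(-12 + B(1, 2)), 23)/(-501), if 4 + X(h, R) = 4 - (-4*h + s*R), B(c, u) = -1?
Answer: 299/501 - 4*I*sqrt(13)/501 ≈ 0.59681 - 0.028787*I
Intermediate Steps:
X(h, R) = -13*R + 4*h (X(h, R) = -4 + (4 - (-4*h + 13*R)) = -4 + (4 + (-13*R + 4*h)) = -4 + (4 - 13*R + 4*h) = -13*R + 4*h)
X(sqrt(-12 + B(1, 2)), 23)/(-501) = (-13*23 + 4*sqrt(-12 - 1))/(-501) = (-299 + 4*sqrt(-13))*(-1/501) = (-299 + 4*(I*sqrt(13)))*(-1/501) = (-299 + 4*I*sqrt(13))*(-1/501) = 299/501 - 4*I*sqrt(13)/501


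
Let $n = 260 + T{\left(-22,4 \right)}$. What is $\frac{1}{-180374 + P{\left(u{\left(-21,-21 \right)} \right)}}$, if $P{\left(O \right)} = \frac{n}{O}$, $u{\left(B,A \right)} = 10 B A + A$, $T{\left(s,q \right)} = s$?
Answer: $- \frac{627}{113094464} \approx -5.544 \cdot 10^{-6}$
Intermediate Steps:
$n = 238$ ($n = 260 - 22 = 238$)
$u{\left(B,A \right)} = A + 10 A B$ ($u{\left(B,A \right)} = 10 A B + A = A + 10 A B$)
$P{\left(O \right)} = \frac{238}{O}$
$\frac{1}{-180374 + P{\left(u{\left(-21,-21 \right)} \right)}} = \frac{1}{-180374 + \frac{238}{\left(-21\right) \left(1 + 10 \left(-21\right)\right)}} = \frac{1}{-180374 + \frac{238}{\left(-21\right) \left(1 - 210\right)}} = \frac{1}{-180374 + \frac{238}{\left(-21\right) \left(-209\right)}} = \frac{1}{-180374 + \frac{238}{4389}} = \frac{1}{-180374 + 238 \cdot \frac{1}{4389}} = \frac{1}{-180374 + \frac{34}{627}} = \frac{1}{- \frac{113094464}{627}} = - \frac{627}{113094464}$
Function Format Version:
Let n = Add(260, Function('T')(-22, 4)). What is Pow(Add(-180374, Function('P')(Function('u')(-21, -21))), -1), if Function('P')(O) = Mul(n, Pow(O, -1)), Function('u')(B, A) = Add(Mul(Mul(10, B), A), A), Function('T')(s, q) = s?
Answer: Rational(-627, 113094464) ≈ -5.5440e-6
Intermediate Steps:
n = 238 (n = Add(260, -22) = 238)
Function('u')(B, A) = Add(A, Mul(10, A, B)) (Function('u')(B, A) = Add(Mul(10, A, B), A) = Add(A, Mul(10, A, B)))
Function('P')(O) = Mul(238, Pow(O, -1))
Pow(Add(-180374, Function('P')(Function('u')(-21, -21))), -1) = Pow(Add(-180374, Mul(238, Pow(Mul(-21, Add(1, Mul(10, -21))), -1))), -1) = Pow(Add(-180374, Mul(238, Pow(Mul(-21, Add(1, -210)), -1))), -1) = Pow(Add(-180374, Mul(238, Pow(Mul(-21, -209), -1))), -1) = Pow(Add(-180374, Mul(238, Pow(4389, -1))), -1) = Pow(Add(-180374, Mul(238, Rational(1, 4389))), -1) = Pow(Add(-180374, Rational(34, 627)), -1) = Pow(Rational(-113094464, 627), -1) = Rational(-627, 113094464)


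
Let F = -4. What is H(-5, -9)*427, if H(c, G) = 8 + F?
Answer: 1708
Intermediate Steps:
H(c, G) = 4 (H(c, G) = 8 - 4 = 4)
H(-5, -9)*427 = 4*427 = 1708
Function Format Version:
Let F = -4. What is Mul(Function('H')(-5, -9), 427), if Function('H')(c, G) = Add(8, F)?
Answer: 1708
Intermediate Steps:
Function('H')(c, G) = 4 (Function('H')(c, G) = Add(8, -4) = 4)
Mul(Function('H')(-5, -9), 427) = Mul(4, 427) = 1708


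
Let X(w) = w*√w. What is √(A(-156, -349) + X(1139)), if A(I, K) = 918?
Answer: √(918 + 1139*√1139) ≈ 198.39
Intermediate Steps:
X(w) = w^(3/2)
√(A(-156, -349) + X(1139)) = √(918 + 1139^(3/2)) = √(918 + 1139*√1139)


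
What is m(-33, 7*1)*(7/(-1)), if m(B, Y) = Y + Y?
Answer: -98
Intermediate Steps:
m(B, Y) = 2*Y
m(-33, 7*1)*(7/(-1)) = (2*(7*1))*(7/(-1)) = (2*7)*(7*(-1)) = 14*(-7) = -98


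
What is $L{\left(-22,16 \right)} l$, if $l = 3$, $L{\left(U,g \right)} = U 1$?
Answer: $-66$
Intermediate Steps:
$L{\left(U,g \right)} = U$
$L{\left(-22,16 \right)} l = \left(-22\right) 3 = -66$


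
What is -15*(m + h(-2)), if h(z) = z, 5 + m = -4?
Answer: 165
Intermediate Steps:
m = -9 (m = -5 - 4 = -9)
-15*(m + h(-2)) = -15*(-9 - 2) = -15*(-11) = 165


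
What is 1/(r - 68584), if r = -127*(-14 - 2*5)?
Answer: -1/65536 ≈ -1.5259e-5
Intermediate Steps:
r = 3048 (r = -127*(-14 - 10) = -127*(-24) = 3048)
1/(r - 68584) = 1/(3048 - 68584) = 1/(-65536) = -1/65536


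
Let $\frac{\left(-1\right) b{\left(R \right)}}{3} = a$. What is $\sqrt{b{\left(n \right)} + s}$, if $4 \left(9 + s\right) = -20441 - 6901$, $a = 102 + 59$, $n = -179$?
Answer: $\frac{i \sqrt{29310}}{2} \approx 85.601 i$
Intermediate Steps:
$a = 161$
$b{\left(R \right)} = -483$ ($b{\left(R \right)} = \left(-3\right) 161 = -483$)
$s = - \frac{13689}{2}$ ($s = -9 + \frac{-20441 - 6901}{4} = -9 + \frac{1}{4} \left(-27342\right) = -9 - \frac{13671}{2} = - \frac{13689}{2} \approx -6844.5$)
$\sqrt{b{\left(n \right)} + s} = \sqrt{-483 - \frac{13689}{2}} = \sqrt{- \frac{14655}{2}} = \frac{i \sqrt{29310}}{2}$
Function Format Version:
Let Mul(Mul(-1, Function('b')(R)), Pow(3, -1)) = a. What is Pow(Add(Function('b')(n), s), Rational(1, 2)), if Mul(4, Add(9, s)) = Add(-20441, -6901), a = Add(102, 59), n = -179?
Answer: Mul(Rational(1, 2), I, Pow(29310, Rational(1, 2))) ≈ Mul(85.601, I)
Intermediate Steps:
a = 161
Function('b')(R) = -483 (Function('b')(R) = Mul(-3, 161) = -483)
s = Rational(-13689, 2) (s = Add(-9, Mul(Rational(1, 4), Add(-20441, -6901))) = Add(-9, Mul(Rational(1, 4), -27342)) = Add(-9, Rational(-13671, 2)) = Rational(-13689, 2) ≈ -6844.5)
Pow(Add(Function('b')(n), s), Rational(1, 2)) = Pow(Add(-483, Rational(-13689, 2)), Rational(1, 2)) = Pow(Rational(-14655, 2), Rational(1, 2)) = Mul(Rational(1, 2), I, Pow(29310, Rational(1, 2)))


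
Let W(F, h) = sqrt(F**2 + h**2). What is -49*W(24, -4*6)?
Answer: -1176*sqrt(2) ≈ -1663.1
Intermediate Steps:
-49*W(24, -4*6) = -49*sqrt(24**2 + (-4*6)**2) = -49*sqrt(576 + (-24)**2) = -49*sqrt(576 + 576) = -1176*sqrt(2)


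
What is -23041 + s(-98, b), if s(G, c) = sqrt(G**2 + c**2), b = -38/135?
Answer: -23041 + 2*sqrt(43758586)/135 ≈ -22943.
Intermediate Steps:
b = -38/135 (b = -38*1/135 = -38/135 ≈ -0.28148)
-23041 + s(-98, b) = -23041 + sqrt((-98)**2 + (-38/135)**2) = -23041 + sqrt(9604 + 1444/18225) = -23041 + sqrt(175034344/18225) = -23041 + 2*sqrt(43758586)/135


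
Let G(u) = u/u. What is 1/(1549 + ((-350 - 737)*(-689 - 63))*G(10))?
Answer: 1/818973 ≈ 1.2210e-6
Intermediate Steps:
G(u) = 1
1/(1549 + ((-350 - 737)*(-689 - 63))*G(10)) = 1/(1549 + ((-350 - 737)*(-689 - 63))*1) = 1/(1549 - 1087*(-752)*1) = 1/(1549 + 817424*1) = 1/(1549 + 817424) = 1/818973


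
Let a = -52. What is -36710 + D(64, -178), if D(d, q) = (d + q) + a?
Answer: -36876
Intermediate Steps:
D(d, q) = -52 + d + q (D(d, q) = (d + q) - 52 = -52 + d + q)
-36710 + D(64, -178) = -36710 + (-52 + 64 - 178) = -36710 - 166 = -36876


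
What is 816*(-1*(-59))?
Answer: 48144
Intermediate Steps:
816*(-1*(-59)) = 816*59 = 48144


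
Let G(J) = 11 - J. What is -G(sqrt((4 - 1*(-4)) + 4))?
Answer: -11 + 2*sqrt(3) ≈ -7.5359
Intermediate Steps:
-G(sqrt((4 - 1*(-4)) + 4)) = -(11 - sqrt((4 - 1*(-4)) + 4)) = -(11 - sqrt((4 + 4) + 4)) = -(11 - sqrt(8 + 4)) = -(11 - sqrt(12)) = -(11 - 2*sqrt(3)) = -11 + 2*sqrt(3)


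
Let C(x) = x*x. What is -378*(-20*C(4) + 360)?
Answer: -15120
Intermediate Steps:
C(x) = x²
-378*(-20*C(4) + 360) = -378*(-20*4² + 360) = -378*(-20*16 + 360) = -378*(-320 + 360) = -378*40 = -15120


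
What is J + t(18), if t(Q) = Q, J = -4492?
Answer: -4474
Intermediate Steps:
J + t(18) = -4492 + 18 = -4474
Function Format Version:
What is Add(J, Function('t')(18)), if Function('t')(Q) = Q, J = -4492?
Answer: -4474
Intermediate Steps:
Add(J, Function('t')(18)) = Add(-4492, 18) = -4474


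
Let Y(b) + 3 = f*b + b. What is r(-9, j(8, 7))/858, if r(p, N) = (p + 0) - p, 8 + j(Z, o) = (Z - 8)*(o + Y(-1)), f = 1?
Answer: 0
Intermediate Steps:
Y(b) = -3 + 2*b (Y(b) = -3 + (1*b + b) = -3 + (b + b) = -3 + 2*b)
j(Z, o) = -8 + (-8 + Z)*(-5 + o) (j(Z, o) = -8 + (Z - 8)*(o + (-3 + 2*(-1))) = -8 + (-8 + Z)*(o + (-3 - 2)) = -8 + (-8 + Z)*(o - 5) = -8 + (-8 + Z)*(-5 + o))
r(p, N) = 0 (r(p, N) = p - p = 0)
r(-9, j(8, 7))/858 = 0/858 = 0*(1/858) = 0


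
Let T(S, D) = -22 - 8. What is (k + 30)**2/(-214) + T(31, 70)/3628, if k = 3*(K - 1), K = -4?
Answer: -102840/97049 ≈ -1.0597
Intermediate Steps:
T(S, D) = -30
k = -15 (k = 3*(-4 - 1) = 3*(-5) = -15)
(k + 30)**2/(-214) + T(31, 70)/3628 = (-15 + 30)**2/(-214) - 30/3628 = 15**2*(-1/214) - 30*1/3628 = 225*(-1/214) - 15/1814 = -225/214 - 15/1814 = -102840/97049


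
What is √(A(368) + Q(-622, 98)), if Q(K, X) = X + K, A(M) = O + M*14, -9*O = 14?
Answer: √41638/3 ≈ 68.018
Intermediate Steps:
O = -14/9 (O = -⅑*14 = -14/9 ≈ -1.5556)
A(M) = -14/9 + 14*M (A(M) = -14/9 + M*14 = -14/9 + 14*M)
Q(K, X) = K + X
√(A(368) + Q(-622, 98)) = √((-14/9 + 14*368) + (-622 + 98)) = √((-14/9 + 5152) - 524) = √(46354/9 - 524) = √(41638/9) = √41638/3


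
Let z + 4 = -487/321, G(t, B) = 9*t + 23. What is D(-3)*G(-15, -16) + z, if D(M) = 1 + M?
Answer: 70133/321 ≈ 218.48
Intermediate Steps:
G(t, B) = 23 + 9*t
z = -1771/321 (z = -4 - 487/321 = -1771/321 ≈ -5.5171)
D(-3)*G(-15, -16) + z = (1 - 3)*(23 + 9*(-15)) - 1771/321 = -2*(23 - 135) - 1771/321 = -2*(-112) - 1771/321 = 224 - 1771/321 = 70133/321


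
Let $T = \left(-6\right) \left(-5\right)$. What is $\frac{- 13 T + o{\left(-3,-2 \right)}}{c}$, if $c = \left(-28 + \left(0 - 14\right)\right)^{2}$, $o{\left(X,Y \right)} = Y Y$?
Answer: $- \frac{193}{882} \approx -0.21882$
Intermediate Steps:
$o{\left(X,Y \right)} = Y^{2}$
$T = 30$
$c = 1764$ ($c = \left(-28 + \left(0 - 14\right)\right)^{2} = \left(-28 - 14\right)^{2} = \left(-42\right)^{2} = 1764$)
$\frac{- 13 T + o{\left(-3,-2 \right)}}{c} = \frac{\left(-13\right) 30 + \left(-2\right)^{2}}{1764} = \left(-390 + 4\right) \frac{1}{1764} = \left(-386\right) \frac{1}{1764} = - \frac{193}{882}$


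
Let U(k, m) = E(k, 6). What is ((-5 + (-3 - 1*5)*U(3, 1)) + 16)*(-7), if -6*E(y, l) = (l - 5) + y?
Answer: -343/3 ≈ -114.33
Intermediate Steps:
E(y, l) = ⅚ - l/6 - y/6 (E(y, l) = -((l - 5) + y)/6 = -((-5 + l) + y)/6 = -(-5 + l + y)/6 = ⅚ - l/6 - y/6)
U(k, m) = -⅙ - k/6 (U(k, m) = ⅚ - ⅙*6 - k/6 = ⅚ - 1 - k/6 = -⅙ - k/6)
((-5 + (-3 - 1*5)*U(3, 1)) + 16)*(-7) = ((-5 + (-3 - 1*5)*(-⅙ - ⅙*3)) + 16)*(-7) = ((-5 + (-3 - 5)*(-⅙ - ½)) + 16)*(-7) = ((-5 - 8*(-⅔)) + 16)*(-7) = ((-5 + 16/3) + 16)*(-7) = (⅓ + 16)*(-7) = (49/3)*(-7) = -343/3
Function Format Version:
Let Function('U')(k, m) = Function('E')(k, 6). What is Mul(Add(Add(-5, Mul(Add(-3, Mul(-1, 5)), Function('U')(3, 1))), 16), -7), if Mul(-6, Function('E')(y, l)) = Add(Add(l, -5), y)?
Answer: Rational(-343, 3) ≈ -114.33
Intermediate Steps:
Function('E')(y, l) = Add(Rational(5, 6), Mul(Rational(-1, 6), l), Mul(Rational(-1, 6), y)) (Function('E')(y, l) = Mul(Rational(-1, 6), Add(Add(l, -5), y)) = Mul(Rational(-1, 6), Add(Add(-5, l), y)) = Mul(Rational(-1, 6), Add(-5, l, y)) = Add(Rational(5, 6), Mul(Rational(-1, 6), l), Mul(Rational(-1, 6), y)))
Function('U')(k, m) = Add(Rational(-1, 6), Mul(Rational(-1, 6), k)) (Function('U')(k, m) = Add(Rational(5, 6), Mul(Rational(-1, 6), 6), Mul(Rational(-1, 6), k)) = Add(Rational(5, 6), -1, Mul(Rational(-1, 6), k)) = Add(Rational(-1, 6), Mul(Rational(-1, 6), k)))
Mul(Add(Add(-5, Mul(Add(-3, Mul(-1, 5)), Function('U')(3, 1))), 16), -7) = Mul(Add(Add(-5, Mul(Add(-3, Mul(-1, 5)), Add(Rational(-1, 6), Mul(Rational(-1, 6), 3)))), 16), -7) = Mul(Add(Add(-5, Mul(Add(-3, -5), Add(Rational(-1, 6), Rational(-1, 2)))), 16), -7) = Mul(Add(Add(-5, Mul(-8, Rational(-2, 3))), 16), -7) = Mul(Add(Add(-5, Rational(16, 3)), 16), -7) = Mul(Add(Rational(1, 3), 16), -7) = Mul(Rational(49, 3), -7) = Rational(-343, 3)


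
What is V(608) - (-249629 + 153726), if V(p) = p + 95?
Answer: 96606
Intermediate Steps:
V(p) = 95 + p
V(608) - (-249629 + 153726) = (95 + 608) - (-249629 + 153726) = 703 - 1*(-95903) = 703 + 95903 = 96606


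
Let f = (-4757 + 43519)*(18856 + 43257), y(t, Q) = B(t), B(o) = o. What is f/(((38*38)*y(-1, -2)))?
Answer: -1203812053/722 ≈ -1.6673e+6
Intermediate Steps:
y(t, Q) = t
f = 2407624106 (f = 38762*62113 = 2407624106)
f/(((38*38)*y(-1, -2))) = 2407624106/(((38*38)*(-1))) = 2407624106/((1444*(-1))) = 2407624106/(-1444) = 2407624106*(-1/1444) = -1203812053/722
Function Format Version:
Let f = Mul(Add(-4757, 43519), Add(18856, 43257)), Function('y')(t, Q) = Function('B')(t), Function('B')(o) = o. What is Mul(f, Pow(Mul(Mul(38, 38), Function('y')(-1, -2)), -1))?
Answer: Rational(-1203812053, 722) ≈ -1.6673e+6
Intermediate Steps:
Function('y')(t, Q) = t
f = 2407624106 (f = Mul(38762, 62113) = 2407624106)
Mul(f, Pow(Mul(Mul(38, 38), Function('y')(-1, -2)), -1)) = Mul(2407624106, Pow(Mul(Mul(38, 38), -1), -1)) = Mul(2407624106, Pow(Mul(1444, -1), -1)) = Mul(2407624106, Pow(-1444, -1)) = Mul(2407624106, Rational(-1, 1444)) = Rational(-1203812053, 722)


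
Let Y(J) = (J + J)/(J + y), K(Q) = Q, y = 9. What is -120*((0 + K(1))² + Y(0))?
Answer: -120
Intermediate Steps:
Y(J) = 2*J/(9 + J) (Y(J) = (J + J)/(J + 9) = (2*J)/(9 + J) = 2*J/(9 + J))
-120*((0 + K(1))² + Y(0)) = -120*((0 + 1)² + 2*0/(9 + 0)) = -120*(1² + 2*0/9) = -120*(1 + 2*0*(⅑)) = -120*(1 + 0) = -120*1 = -120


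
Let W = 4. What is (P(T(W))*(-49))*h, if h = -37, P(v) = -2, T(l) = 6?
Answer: -3626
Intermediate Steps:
(P(T(W))*(-49))*h = -2*(-49)*(-37) = 98*(-37) = -3626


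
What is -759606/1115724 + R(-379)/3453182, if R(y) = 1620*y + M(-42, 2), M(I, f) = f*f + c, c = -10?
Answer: -275674723513/321066502814 ≈ -0.85862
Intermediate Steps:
M(I, f) = -10 + f² (M(I, f) = f*f - 10 = f² - 10 = -10 + f²)
R(y) = -6 + 1620*y (R(y) = 1620*y + (-10 + 2²) = 1620*y + (-10 + 4) = 1620*y - 6 = -6 + 1620*y)
-759606/1115724 + R(-379)/3453182 = -759606/1115724 + (-6 + 1620*(-379))/3453182 = -759606*1/1115724 + (-6 - 613980)*(1/3453182) = -126601/185954 - 613986*1/3453182 = -126601/185954 - 306993/1726591 = -275674723513/321066502814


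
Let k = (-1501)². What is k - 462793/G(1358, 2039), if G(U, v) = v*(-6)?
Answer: 27563677027/12234 ≈ 2.2530e+6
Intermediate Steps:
G(U, v) = -6*v
k = 2253001
k - 462793/G(1358, 2039) = 2253001 - 462793/((-6*2039)) = 2253001 - 462793/(-12234) = 2253001 - 462793*(-1)/12234 = 2253001 - 1*(-462793/12234) = 2253001 + 462793/12234 = 27563677027/12234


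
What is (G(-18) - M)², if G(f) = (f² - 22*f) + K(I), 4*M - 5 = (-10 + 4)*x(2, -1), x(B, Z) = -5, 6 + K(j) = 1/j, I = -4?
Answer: 497025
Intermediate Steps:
K(j) = -6 + 1/j
M = 35/4 (M = 5/4 + ((-10 + 4)*(-5))/4 = 5/4 + (-6*(-5))/4 = 5/4 + (¼)*30 = 5/4 + 15/2 = 35/4 ≈ 8.7500)
G(f) = -25/4 + f² - 22*f (G(f) = (f² - 22*f) + (-6 + 1/(-4)) = (f² - 22*f) + (-6 - ¼) = (f² - 22*f) - 25/4 = -25/4 + f² - 22*f)
(G(-18) - M)² = ((-25/4 + (-18)² - 22*(-18)) - 1*35/4)² = ((-25/4 + 324 + 396) - 35/4)² = (2855/4 - 35/4)² = 705² = 497025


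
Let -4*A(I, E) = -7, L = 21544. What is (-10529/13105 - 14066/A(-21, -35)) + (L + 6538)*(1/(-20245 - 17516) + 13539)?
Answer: 1316994594206358157/3464005335 ≈ 3.8019e+8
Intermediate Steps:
A(I, E) = 7/4 (A(I, E) = -¼*(-7) = 7/4)
(-10529/13105 - 14066/A(-21, -35)) + (L + 6538)*(1/(-20245 - 17516) + 13539) = (-10529/13105 - 14066/7/4) + (21544 + 6538)*(1/(-20245 - 17516) + 13539) = (-10529*1/13105 - 14066*4/7) + 28082*(1/(-37761) + 13539) = (-10529/13105 - 56264/7) + 28082*(-1/37761 + 13539) = -737413423/91735 + 28082*(511246178/37761) = -737413423/91735 + 14356815170596/37761 = 1316994594206358157/3464005335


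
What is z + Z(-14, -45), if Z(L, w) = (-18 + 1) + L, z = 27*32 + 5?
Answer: 838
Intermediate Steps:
z = 869 (z = 864 + 5 = 869)
Z(L, w) = -17 + L
z + Z(-14, -45) = 869 + (-17 - 14) = 869 - 31 = 838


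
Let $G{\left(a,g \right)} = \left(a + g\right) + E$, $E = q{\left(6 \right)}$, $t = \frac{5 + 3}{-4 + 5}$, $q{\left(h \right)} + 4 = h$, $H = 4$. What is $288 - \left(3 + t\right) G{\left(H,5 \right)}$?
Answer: $167$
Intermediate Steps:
$q{\left(h \right)} = -4 + h$
$t = 8$ ($t = \frac{8}{1} = 8 \cdot 1 = 8$)
$E = 2$ ($E = -4 + 6 = 2$)
$G{\left(a,g \right)} = 2 + a + g$ ($G{\left(a,g \right)} = \left(a + g\right) + 2 = 2 + a + g$)
$288 - \left(3 + t\right) G{\left(H,5 \right)} = 288 - \left(3 + 8\right) \left(2 + 4 + 5\right) = 288 - 11 \cdot 11 = 288 - 121 = 167$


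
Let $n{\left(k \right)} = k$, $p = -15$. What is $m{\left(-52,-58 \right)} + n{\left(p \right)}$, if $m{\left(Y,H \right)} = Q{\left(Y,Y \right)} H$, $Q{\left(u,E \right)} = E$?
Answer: $3001$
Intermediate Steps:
$m{\left(Y,H \right)} = H Y$ ($m{\left(Y,H \right)} = Y H = H Y$)
$m{\left(-52,-58 \right)} + n{\left(p \right)} = \left(-58\right) \left(-52\right) - 15 = 3016 - 15 = 3001$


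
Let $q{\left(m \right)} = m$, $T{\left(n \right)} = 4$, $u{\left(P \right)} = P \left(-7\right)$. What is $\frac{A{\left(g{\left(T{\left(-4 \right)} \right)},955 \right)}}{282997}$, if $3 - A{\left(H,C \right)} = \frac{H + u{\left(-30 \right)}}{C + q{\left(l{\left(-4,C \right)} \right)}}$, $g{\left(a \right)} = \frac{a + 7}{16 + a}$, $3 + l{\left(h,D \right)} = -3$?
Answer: $\frac{52729}{5371283060} \approx 9.8168 \cdot 10^{-6}$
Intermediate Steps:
$u{\left(P \right)} = - 7 P$
$l{\left(h,D \right)} = -6$ ($l{\left(h,D \right)} = -3 - 3 = -6$)
$g{\left(a \right)} = \frac{7 + a}{16 + a}$
$A{\left(H,C \right)} = 3 - \frac{210 + H}{-6 + C}$ ($A{\left(H,C \right)} = 3 - \frac{H - -210}{C - 6} = 3 - \frac{H + 210}{-6 + C} = 3 - \frac{210 + H}{-6 + C}$)
$\frac{A{\left(g{\left(T{\left(-4 \right)} \right)},955 \right)}}{282997} = \frac{\frac{1}{-6 + 955} \left(-228 - \frac{7 + 4}{16 + 4} + 3 \cdot 955\right)}{282997} = \frac{-228 - \frac{1}{20} \cdot 11 + 2865}{949} \cdot \frac{1}{282997} = \frac{-228 - \frac{11}{20} + 2865}{949} \cdot \frac{1}{282997} = \frac{1}{949} \cdot \frac{52729}{20} \cdot \frac{1}{282997} = \frac{52729}{18980} \cdot \frac{1}{282997} = \frac{52729}{5371283060}$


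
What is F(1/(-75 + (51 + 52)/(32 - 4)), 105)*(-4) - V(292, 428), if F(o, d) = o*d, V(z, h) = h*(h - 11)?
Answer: -356404812/1997 ≈ -1.7847e+5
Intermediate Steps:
V(z, h) = h*(-11 + h)
F(o, d) = d*o
F(1/(-75 + (51 + 52)/(32 - 4)), 105)*(-4) - V(292, 428) = (105/(-75 + (51 + 52)/(32 - 4)))*(-4) - 428*(-11 + 428) = (105/(-75 + 103/28))*(-4) - 428*417 = (105/(-75 + 103*(1/28)))*(-4) - 1*178476 = (105/(-75 + 103/28))*(-4) - 178476 = (105/(-1997/28))*(-4) - 178476 = (105*(-28/1997))*(-4) - 178476 = -2940/1997*(-4) - 178476 = 11760/1997 - 178476 = -356404812/1997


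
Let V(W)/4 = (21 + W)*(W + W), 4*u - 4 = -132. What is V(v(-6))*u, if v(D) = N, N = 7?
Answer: -50176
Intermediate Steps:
v(D) = 7
u = -32 (u = 1 + (1/4)*(-132) = 1 - 33 = -32)
V(W) = 8*W*(21 + W) (V(W) = 4*((21 + W)*(W + W)) = 4*((21 + W)*(2*W)) = 4*(2*W*(21 + W)) = 8*W*(21 + W))
V(v(-6))*u = (8*7*(21 + 7))*(-32) = (8*7*28)*(-32) = 1568*(-32) = -50176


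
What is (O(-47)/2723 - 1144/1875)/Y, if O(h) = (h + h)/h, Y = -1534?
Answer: 1555681/3916014375 ≈ 0.00039726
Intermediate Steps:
O(h) = 2 (O(h) = (2*h)/h = 2)
(O(-47)/2723 - 1144/1875)/Y = (2/2723 - 1144/1875)/(-1534) = (2*(1/2723) - 1144*1/1875)*(-1/1534) = (2/2723 - 1144/1875)*(-1/1534) = -3111362/5105625*(-1/1534) = 1555681/3916014375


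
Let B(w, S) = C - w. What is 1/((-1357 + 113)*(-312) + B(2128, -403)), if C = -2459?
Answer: 1/383541 ≈ 2.6073e-6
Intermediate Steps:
B(w, S) = -2459 - w
1/((-1357 + 113)*(-312) + B(2128, -403)) = 1/((-1357 + 113)*(-312) + (-2459 - 1*2128)) = 1/(-1244*(-312) + (-2459 - 2128)) = 1/(388128 - 4587) = 1/383541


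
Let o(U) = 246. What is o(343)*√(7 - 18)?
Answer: 246*I*√11 ≈ 815.89*I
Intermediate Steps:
o(343)*√(7 - 18) = 246*√(7 - 18) = 246*√(-11) = 246*(I*√11) = 246*I*√11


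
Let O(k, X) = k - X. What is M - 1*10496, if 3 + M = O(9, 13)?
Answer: -10503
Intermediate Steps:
M = -7 (M = -3 + (9 - 1*13) = -3 + (9 - 13) = -3 - 4 = -7)
M - 1*10496 = -7 - 1*10496 = -7 - 10496 = -10503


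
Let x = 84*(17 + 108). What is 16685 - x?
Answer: 6185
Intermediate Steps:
x = 10500 (x = 84*125 = 10500)
16685 - x = 16685 - 1*10500 = 16685 - 10500 = 6185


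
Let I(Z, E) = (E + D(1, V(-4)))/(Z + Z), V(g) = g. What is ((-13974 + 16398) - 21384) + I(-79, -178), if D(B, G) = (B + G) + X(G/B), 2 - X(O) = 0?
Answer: -2995501/158 ≈ -18959.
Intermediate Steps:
X(O) = 2 (X(O) = 2 - 1*0 = 2 + 0 = 2)
D(B, G) = 2 + B + G (D(B, G) = (B + G) + 2 = 2 + B + G)
I(Z, E) = (-1 + E)/(2*Z) (I(Z, E) = (E + (2 + 1 - 4))/(Z + Z) = (E - 1)/((2*Z)) = (-1 + E)*(1/(2*Z)) = (-1 + E)/(2*Z))
((-13974 + 16398) - 21384) + I(-79, -178) = ((-13974 + 16398) - 21384) + (1/2)*(-1 - 178)/(-79) = (2424 - 21384) + (1/2)*(-1/79)*(-179) = -18960 + 179/158 = -2995501/158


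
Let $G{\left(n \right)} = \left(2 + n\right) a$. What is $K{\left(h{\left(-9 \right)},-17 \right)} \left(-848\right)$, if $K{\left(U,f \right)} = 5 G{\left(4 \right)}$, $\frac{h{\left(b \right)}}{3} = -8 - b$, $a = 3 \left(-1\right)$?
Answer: $76320$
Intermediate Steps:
$a = -3$
$G{\left(n \right)} = -6 - 3 n$ ($G{\left(n \right)} = \left(2 + n\right) \left(-3\right) = -6 - 3 n$)
$h{\left(b \right)} = -24 - 3 b$ ($h{\left(b \right)} = 3 \left(-8 - b\right) = -24 - 3 b$)
$K{\left(U,f \right)} = -90$ ($K{\left(U,f \right)} = 5 \left(-6 - 12\right) = 5 \left(-18\right) = -90$)
$K{\left(h{\left(-9 \right)},-17 \right)} \left(-848\right) = \left(-90\right) \left(-848\right) = 76320$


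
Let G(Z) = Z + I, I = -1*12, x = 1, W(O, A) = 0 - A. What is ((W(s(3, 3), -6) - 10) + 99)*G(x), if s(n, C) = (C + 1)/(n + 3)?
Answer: -1045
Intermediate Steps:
s(n, C) = (1 + C)/(3 + n)
W(O, A) = -A
I = -12
G(Z) = -12 + Z (G(Z) = Z - 12 = -12 + Z)
((W(s(3, 3), -6) - 10) + 99)*G(x) = ((-1*(-6) - 10) + 99)*(-12 + 1) = ((6 - 10) + 99)*(-11) = (-4 + 99)*(-11) = 95*(-11) = -1045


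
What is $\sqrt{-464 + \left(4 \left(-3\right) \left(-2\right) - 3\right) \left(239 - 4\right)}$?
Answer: $\sqrt{4471} \approx 66.865$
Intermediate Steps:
$\sqrt{-464 + \left(4 \left(-3\right) \left(-2\right) - 3\right) \left(239 - 4\right)} = \sqrt{-464 + \left(\left(-12\right) \left(-2\right) - 3\right) 235} = \sqrt{-464 + \left(24 - 3\right) 235} = \sqrt{-464 + 21 \cdot 235} = \sqrt{-464 + 4935} = \sqrt{4471}$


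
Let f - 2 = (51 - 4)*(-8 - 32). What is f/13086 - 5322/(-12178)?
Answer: 3897784/13280109 ≈ 0.29351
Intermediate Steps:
f = -1878 (f = 2 + (51 - 4)*(-8 - 32) = 2 + 47*(-40) = 2 - 1880 = -1878)
f/13086 - 5322/(-12178) = -1878/13086 - 5322/(-12178) = -1878*1/13086 - 5322*(-1/12178) = -313/2181 + 2661/6089 = 3897784/13280109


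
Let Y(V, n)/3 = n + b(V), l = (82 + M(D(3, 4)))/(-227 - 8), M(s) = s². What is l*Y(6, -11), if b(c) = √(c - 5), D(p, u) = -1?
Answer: 498/47 ≈ 10.596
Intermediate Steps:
b(c) = √(-5 + c)
l = -83/235 (l = (82 + (-1)²)/(-227 - 8) = (82 + 1)/(-235) = 83*(-1/235) = -83/235 ≈ -0.35319)
Y(V, n) = 3*n + 3*√(-5 + V) (Y(V, n) = 3*(n + √(-5 + V)) = 3*n + 3*√(-5 + V))
l*Y(6, -11) = -83*(3*(-11) + 3*√(-5 + 6))/235 = -83*(-33 + 3*√1)/235 = -83*(-33 + 3*1)/235 = -83*(-33 + 3)/235 = -83/235*(-30) = 498/47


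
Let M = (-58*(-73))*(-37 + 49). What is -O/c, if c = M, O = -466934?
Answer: 233467/25404 ≈ 9.1902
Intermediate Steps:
M = 50808 (M = 4234*12 = 50808)
c = 50808
-O/c = -(-466934)/50808 = -1*(-233467/25404) = 233467/25404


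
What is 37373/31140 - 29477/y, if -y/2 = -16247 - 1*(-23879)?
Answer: 41343757/13203360 ≈ 3.1313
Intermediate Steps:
y = -15264 (y = -2*(-16247 - 1*(-23879)) = -2*(-16247 + 23879) = -2*7632 = -15264)
37373/31140 - 29477/y = 37373/31140 - 29477/(-15264) = 37373*(1/31140) - 29477*(-1/15264) = 37373/31140 + 29477/15264 = 41343757/13203360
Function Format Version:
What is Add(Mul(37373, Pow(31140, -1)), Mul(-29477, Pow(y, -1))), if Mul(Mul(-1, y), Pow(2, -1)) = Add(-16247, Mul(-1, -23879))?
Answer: Rational(41343757, 13203360) ≈ 3.1313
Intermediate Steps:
y = -15264 (y = Mul(-2, Add(-16247, Mul(-1, -23879))) = Mul(-2, Add(-16247, 23879)) = Mul(-2, 7632) = -15264)
Add(Mul(37373, Pow(31140, -1)), Mul(-29477, Pow(y, -1))) = Add(Mul(37373, Pow(31140, -1)), Mul(-29477, Pow(-15264, -1))) = Add(Mul(37373, Rational(1, 31140)), Mul(-29477, Rational(-1, 15264))) = Add(Rational(37373, 31140), Rational(29477, 15264)) = Rational(41343757, 13203360)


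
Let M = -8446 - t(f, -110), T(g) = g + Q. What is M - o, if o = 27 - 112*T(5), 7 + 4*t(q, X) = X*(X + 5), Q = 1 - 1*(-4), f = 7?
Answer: -40955/4 ≈ -10239.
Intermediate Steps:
Q = 5 (Q = 1 + 4 = 5)
T(g) = 5 + g (T(g) = g + 5 = 5 + g)
t(q, X) = -7/4 + X*(5 + X)/4 (t(q, X) = -7/4 + (X*(X + 5))/4 = -7/4 + (X*(5 + X))/4 = -7/4 + X*(5 + X)/4)
o = -1093 (o = 27 - 112*(5 + 5) = 27 - 112*10 = 27 - 1120 = -1093)
M = -45327/4 (M = -8446 - (-7/4 + (¼)*(-110)² + (5/4)*(-110)) = -8446 - (-7/4 + (¼)*12100 - 275/2) = -8446 - (-7/4 + 3025 - 275/2) = -8446 - 1*11543/4 = -8446 - 11543/4 = -45327/4 ≈ -11332.)
M - o = -45327/4 - 1*(-1093) = -45327/4 + 1093 = -40955/4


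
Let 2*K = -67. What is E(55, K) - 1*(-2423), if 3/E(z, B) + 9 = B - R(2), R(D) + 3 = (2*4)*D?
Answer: 89649/37 ≈ 2422.9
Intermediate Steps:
K = -67/2 (K = (½)*(-67) = -67/2 ≈ -33.500)
R(D) = -3 + 8*D (R(D) = -3 + (2*4)*D = -3 + 8*D)
E(z, B) = 3/(-22 + B) (E(z, B) = 3/(-9 + (B - (-3 + 8*2))) = 3/(-9 + (B - (-3 + 16))) = 3/(-9 + (B - 1*13)) = 3/(-9 + (B - 13)) = 3/(-9 + (-13 + B)) = 3/(-22 + B))
E(55, K) - 1*(-2423) = 3/(-22 - 67/2) - 1*(-2423) = 3/(-111/2) + 2423 = 3*(-2/111) + 2423 = -2/37 + 2423 = 89649/37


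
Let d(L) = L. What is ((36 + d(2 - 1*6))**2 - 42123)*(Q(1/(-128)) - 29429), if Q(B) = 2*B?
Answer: 77408199243/64 ≈ 1.2095e+9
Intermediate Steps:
((36 + d(2 - 1*6))**2 - 42123)*(Q(1/(-128)) - 29429) = ((36 + (2 - 1*6))**2 - 42123)*(2/(-128) - 29429) = ((36 + (2 - 6))**2 - 42123)*(2*(-1/128) - 29429) = ((36 - 4)**2 - 42123)*(-1/64 - 29429) = (32**2 - 42123)*(-1883457/64) = (1024 - 42123)*(-1883457/64) = -41099*(-1883457/64) = 77408199243/64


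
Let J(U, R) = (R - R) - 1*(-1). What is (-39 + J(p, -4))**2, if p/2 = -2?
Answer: 1444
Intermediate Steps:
p = -4 (p = 2*(-2) = -4)
J(U, R) = 1 (J(U, R) = 0 + 1 = 1)
(-39 + J(p, -4))**2 = (-39 + 1)**2 = (-38)**2 = 1444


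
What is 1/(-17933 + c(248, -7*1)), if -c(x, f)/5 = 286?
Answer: -1/19363 ≈ -5.1645e-5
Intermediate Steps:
c(x, f) = -1430 (c(x, f) = -5*286 = -1430)
1/(-17933 + c(248, -7*1)) = 1/(-17933 - 1430) = 1/(-19363) = -1/19363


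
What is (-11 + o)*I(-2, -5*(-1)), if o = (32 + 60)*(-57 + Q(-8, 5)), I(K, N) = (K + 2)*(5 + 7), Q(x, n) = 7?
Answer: 0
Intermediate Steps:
I(K, N) = 24 + 12*K (I(K, N) = (2 + K)*12 = 24 + 12*K)
o = -4600 (o = (32 + 60)*(-57 + 7) = 92*(-50) = -4600)
(-11 + o)*I(-2, -5*(-1)) = (-11 - 4600)*(24 + 12*(-2)) = -4611*(24 - 24) = -4611*0 = 0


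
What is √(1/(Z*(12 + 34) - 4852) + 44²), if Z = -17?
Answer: √6828046798/1878 ≈ 44.000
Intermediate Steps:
√(1/(Z*(12 + 34) - 4852) + 44²) = √(1/(-17*(12 + 34) - 4852) + 44²) = √(1/(-17*46 - 4852) + 1936) = √(1/(-782 - 4852) + 1936) = √(1/(-5634) + 1936) = √(-1/5634 + 1936) = √(10907423/5634) = √6828046798/1878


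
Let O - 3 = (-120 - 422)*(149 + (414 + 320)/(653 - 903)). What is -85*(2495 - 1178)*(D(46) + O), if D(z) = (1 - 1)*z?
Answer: 221549476329/25 ≈ 8.8620e+9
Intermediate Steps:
O = -9895461/125 (O = 3 + (-120 - 422)*(149 + (414 + 320)/(653 - 903)) = 3 - 542*(149 + 734/(-250)) = 3 - 542*(149 + 734*(-1/250)) = 3 - 542*(149 - 367/125) = 3 - 542*18258/125 = 3 - 9895836/125 = -9895461/125 ≈ -79164.)
D(z) = 0 (D(z) = 0*z = 0)
-85*(2495 - 1178)*(D(46) + O) = -85*(2495 - 1178)*(0 - 9895461/125) = -111945*(-9895461)/125 = -85*(-13032322137/125) = 221549476329/25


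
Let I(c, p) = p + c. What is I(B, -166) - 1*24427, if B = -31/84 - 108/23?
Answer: -47523461/1932 ≈ -24598.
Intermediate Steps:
B = -9785/1932 (B = -31*1/84 - 108*1/23 = -31/84 - 108/23 = -9785/1932 ≈ -5.0647)
I(c, p) = c + p
I(B, -166) - 1*24427 = (-9785/1932 - 166) - 1*24427 = -330497/1932 - 24427 = -47523461/1932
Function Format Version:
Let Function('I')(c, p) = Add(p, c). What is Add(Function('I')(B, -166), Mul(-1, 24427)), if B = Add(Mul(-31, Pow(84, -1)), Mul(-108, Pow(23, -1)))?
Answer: Rational(-47523461, 1932) ≈ -24598.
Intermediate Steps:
B = Rational(-9785, 1932) (B = Add(Mul(-31, Rational(1, 84)), Mul(-108, Rational(1, 23))) = Add(Rational(-31, 84), Rational(-108, 23)) = Rational(-9785, 1932) ≈ -5.0647)
Function('I')(c, p) = Add(c, p)
Add(Function('I')(B, -166), Mul(-1, 24427)) = Add(Add(Rational(-9785, 1932), -166), Mul(-1, 24427)) = Add(Rational(-330497, 1932), -24427) = Rational(-47523461, 1932)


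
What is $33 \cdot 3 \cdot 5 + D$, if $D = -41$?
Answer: $454$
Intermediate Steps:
$33 \cdot 3 \cdot 5 + D = 33 \cdot 3 \cdot 5 - 41 = 33 \cdot 15 - 41 = 495 - 41 = 454$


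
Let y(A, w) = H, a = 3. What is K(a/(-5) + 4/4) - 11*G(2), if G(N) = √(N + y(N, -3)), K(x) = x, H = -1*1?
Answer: -53/5 ≈ -10.600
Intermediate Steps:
H = -1
y(A, w) = -1
G(N) = √(-1 + N) (G(N) = √(N - 1) = √(-1 + N))
K(a/(-5) + 4/4) - 11*G(2) = (3/(-5) + 4/4) - 11*√(-1 + 2) = (3*(-⅕) + 4*(¼)) - 11*√1 = (-⅗ + 1) - 11*1 = ⅖ - 11 = -53/5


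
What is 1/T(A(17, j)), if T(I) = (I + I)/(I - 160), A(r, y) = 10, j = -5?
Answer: -15/2 ≈ -7.5000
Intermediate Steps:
T(I) = 2*I/(-160 + I) (T(I) = (2*I)/(-160 + I) = 2*I/(-160 + I))
1/T(A(17, j)) = 1/(2*10/(-160 + 10)) = 1/(2*10/(-150)) = 1/(2*10*(-1/150)) = 1/(-2/15) = -15/2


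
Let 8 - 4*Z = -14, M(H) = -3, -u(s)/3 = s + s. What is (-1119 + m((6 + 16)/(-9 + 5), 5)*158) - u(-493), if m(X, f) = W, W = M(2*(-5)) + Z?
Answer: -3682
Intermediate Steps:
u(s) = -6*s (u(s) = -3*(s + s) = -6*s)
Z = 11/2 (Z = 2 - ¼*(-14) = 2 + 7/2 = 11/2 ≈ 5.5000)
W = 5/2 (W = -3 + 11/2 = 5/2 ≈ 2.5000)
m(X, f) = 5/2
(-1119 + m((6 + 16)/(-9 + 5), 5)*158) - u(-493) = (-1119 + (5/2)*158) - (-6)*(-493) = (-1119 + 395) - 1*2958 = -724 - 2958 = -3682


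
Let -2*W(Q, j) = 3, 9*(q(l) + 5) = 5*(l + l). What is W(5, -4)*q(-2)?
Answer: 65/6 ≈ 10.833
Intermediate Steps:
q(l) = -5 + 10*l/9 (q(l) = -5 + (5*(l + l))/9 = -5 + (5*(2*l))/9 = -5 + (10*l)/9 = -5 + 10*l/9)
W(Q, j) = -3/2 (W(Q, j) = -½*3 = -3/2)
W(5, -4)*q(-2) = -3*(-5 + (10/9)*(-2))/2 = -3*(-5 - 20/9)/2 = -3/2*(-65/9) = 65/6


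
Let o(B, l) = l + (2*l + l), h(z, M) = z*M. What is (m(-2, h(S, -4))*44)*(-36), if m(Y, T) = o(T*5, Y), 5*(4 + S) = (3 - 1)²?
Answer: 12672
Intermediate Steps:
S = -16/5 (S = -4 + (3 - 1)²/5 = -4 + (⅕)*2² = -4 + (⅕)*4 = -4 + ⅘ = -16/5 ≈ -3.2000)
h(z, M) = M*z
o(B, l) = 4*l (o(B, l) = l + 3*l = 4*l)
m(Y, T) = 4*Y
(m(-2, h(S, -4))*44)*(-36) = ((4*(-2))*44)*(-36) = -8*44*(-36) = -352*(-36) = 12672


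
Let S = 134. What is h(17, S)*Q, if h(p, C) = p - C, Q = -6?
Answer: 702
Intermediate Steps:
h(17, S)*Q = (17 - 1*134)*(-6) = (17 - 134)*(-6) = -117*(-6) = 702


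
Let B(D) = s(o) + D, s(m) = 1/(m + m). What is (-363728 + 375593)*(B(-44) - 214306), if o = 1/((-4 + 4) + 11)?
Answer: -5086394985/2 ≈ -2.5432e+9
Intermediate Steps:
o = 1/11 (o = 1/(0 + 11) = 1/11 ≈ 0.090909)
s(m) = 1/(2*m)
B(D) = 11/2 + D (B(D) = 1/(2*(1/11)) + D = (1/2)*11 + D = 11/2 + D)
(-363728 + 375593)*(B(-44) - 214306) = (-363728 + 375593)*((11/2 - 44) - 214306) = 11865*(-77/2 - 214306) = 11865*(-428689/2) = -5086394985/2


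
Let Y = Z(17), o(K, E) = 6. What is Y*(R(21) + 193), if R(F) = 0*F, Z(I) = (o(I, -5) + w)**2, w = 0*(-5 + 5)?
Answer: 6948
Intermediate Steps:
w = 0 (w = 0*0 = 0)
Z(I) = 36 (Z(I) = (6 + 0)**2 = 6**2 = 36)
Y = 36
R(F) = 0
Y*(R(21) + 193) = 36*(0 + 193) = 36*193 = 6948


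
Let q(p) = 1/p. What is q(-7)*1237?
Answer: -1237/7 ≈ -176.71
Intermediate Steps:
q(-7)*1237 = 1237/(-7) = -1/7*1237 = -1237/7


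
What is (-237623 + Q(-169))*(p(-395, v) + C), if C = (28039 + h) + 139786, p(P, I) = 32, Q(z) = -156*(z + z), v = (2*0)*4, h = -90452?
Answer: -14311797475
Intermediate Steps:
v = 0 (v = 0*4 = 0)
Q(z) = -312*z
C = 77373 (C = (28039 - 90452) + 139786 = -62413 + 139786 = 77373)
(-237623 + Q(-169))*(p(-395, v) + C) = (-237623 - 312*(-169))*(32 + 77373) = (-237623 + 52728)*77405 = -184895*77405 = -14311797475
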